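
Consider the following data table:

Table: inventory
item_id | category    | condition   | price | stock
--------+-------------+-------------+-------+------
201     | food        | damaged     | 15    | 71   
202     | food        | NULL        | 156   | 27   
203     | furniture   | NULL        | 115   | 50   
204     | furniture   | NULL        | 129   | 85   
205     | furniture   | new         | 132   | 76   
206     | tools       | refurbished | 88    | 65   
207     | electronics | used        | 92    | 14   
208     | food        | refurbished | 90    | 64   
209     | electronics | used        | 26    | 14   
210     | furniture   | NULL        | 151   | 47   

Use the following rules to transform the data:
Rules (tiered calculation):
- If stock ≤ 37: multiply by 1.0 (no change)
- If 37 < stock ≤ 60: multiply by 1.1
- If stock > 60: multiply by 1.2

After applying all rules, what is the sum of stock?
594.9

Step 1: Tier 1 (stock ≤ 37): 3 records, sum = 55 × 1.0 = 55.0
Step 2: Tier 2 (37 < stock ≤ 60): 2 records, sum = 97 × 1.1 = 106.7
Step 3: Tier 3 (stock > 60): 5 records, sum = 361 × 1.2 = 433.2
Step 4: Final sum = 55.0 + 106.7 + 433.2 = 594.9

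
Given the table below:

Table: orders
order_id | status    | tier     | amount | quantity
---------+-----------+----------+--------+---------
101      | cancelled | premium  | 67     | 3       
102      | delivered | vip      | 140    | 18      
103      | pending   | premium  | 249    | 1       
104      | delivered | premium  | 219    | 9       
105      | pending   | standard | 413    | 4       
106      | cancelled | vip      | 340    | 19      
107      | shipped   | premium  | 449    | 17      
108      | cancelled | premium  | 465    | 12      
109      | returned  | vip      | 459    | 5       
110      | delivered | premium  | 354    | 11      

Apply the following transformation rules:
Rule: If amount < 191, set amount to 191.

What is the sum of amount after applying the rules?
3330

Step 1: 2 records have amount < 191
Step 2: These records originally summed to 207
Step 3: After setting to minimum: 2 × 191 = 382
Step 4: Unaffected records sum: 2948
Step 5: Final sum = 382 + 2948 = 3330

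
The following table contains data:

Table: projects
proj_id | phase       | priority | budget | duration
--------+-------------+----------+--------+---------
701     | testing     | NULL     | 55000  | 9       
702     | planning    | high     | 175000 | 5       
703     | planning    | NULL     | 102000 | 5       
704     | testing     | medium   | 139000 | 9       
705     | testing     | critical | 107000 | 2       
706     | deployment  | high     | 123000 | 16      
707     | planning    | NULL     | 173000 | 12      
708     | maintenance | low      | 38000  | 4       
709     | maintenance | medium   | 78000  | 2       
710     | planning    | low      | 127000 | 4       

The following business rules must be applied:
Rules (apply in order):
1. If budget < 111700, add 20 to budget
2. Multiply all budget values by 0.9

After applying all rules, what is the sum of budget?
1005390.0

Step 1: Apply Rule 1 - Add 20 to records with budget < 111700
  - 5 records affected: 380000 + (5 × 20) = 380100
  - Unaffected records: 737000
  - Sum after Rule 1: 1117100
Step 2: Apply Rule 2 - Multiply all by 0.9
  - 1117100 × 0.9 = 1005390.0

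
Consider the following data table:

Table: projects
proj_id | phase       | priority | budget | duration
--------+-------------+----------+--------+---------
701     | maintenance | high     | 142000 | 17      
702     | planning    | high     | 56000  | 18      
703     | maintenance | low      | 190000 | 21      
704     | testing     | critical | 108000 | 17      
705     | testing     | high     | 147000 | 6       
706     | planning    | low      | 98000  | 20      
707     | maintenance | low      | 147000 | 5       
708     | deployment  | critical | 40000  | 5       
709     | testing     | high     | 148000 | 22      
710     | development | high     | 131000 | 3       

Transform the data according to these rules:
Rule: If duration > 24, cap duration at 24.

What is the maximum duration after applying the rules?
22

Step 1: Original maximum duration = 22
Step 2: Check cap of 24 against maximum
Step 3: No records exceed the cap (max 22 <= cap 24), so no capping applies
Step 4: Maximum after transformation = 22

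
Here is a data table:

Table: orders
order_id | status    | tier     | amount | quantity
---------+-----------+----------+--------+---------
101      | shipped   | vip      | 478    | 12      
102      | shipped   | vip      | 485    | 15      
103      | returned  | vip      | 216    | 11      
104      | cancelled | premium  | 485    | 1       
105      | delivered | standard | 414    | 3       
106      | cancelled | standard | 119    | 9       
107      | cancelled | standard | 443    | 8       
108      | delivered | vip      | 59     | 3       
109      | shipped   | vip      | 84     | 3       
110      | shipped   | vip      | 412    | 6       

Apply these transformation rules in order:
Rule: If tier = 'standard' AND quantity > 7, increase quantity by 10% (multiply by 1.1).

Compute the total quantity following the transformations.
72.7

Step 1: Find records where tier = 'standard' AND quantity > 7
Step 2: 2 records match, summing to 17
Step 3: After multiplier: 17 × 1.1 = 18.7
Step 4: Unaffected records sum: 54
Step 5: Final sum = 18.7 + 54 = 72.7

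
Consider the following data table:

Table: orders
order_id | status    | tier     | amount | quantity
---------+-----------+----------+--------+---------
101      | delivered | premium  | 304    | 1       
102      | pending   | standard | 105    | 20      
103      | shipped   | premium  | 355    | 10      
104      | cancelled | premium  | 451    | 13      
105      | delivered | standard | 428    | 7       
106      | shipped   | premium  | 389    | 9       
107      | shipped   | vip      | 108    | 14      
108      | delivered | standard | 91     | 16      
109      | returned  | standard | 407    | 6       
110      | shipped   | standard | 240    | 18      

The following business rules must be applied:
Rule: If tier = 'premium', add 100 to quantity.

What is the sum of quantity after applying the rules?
514

Step 1: Count records where tier = 'premium': 4
Step 2: Total bonus added: 4 × 100 = 400
Step 3: Original sum of quantity: 114
Step 4: Final sum = 114 + 400 = 514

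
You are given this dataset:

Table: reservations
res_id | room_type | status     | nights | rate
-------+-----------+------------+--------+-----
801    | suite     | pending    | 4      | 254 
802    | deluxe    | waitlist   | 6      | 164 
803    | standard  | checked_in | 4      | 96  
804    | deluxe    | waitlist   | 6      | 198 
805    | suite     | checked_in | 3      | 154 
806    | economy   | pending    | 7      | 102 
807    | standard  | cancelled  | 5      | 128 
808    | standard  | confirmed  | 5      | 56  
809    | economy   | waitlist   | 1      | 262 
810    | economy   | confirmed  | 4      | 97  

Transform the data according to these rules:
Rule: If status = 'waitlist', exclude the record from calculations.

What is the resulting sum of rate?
887

Step 1: Identify records where status = 'waitlist'
Step 2: The excluded records sum to 624
Step 3: Original total rate = 1511
Step 4: Remaining total = 1511 - 624 = 887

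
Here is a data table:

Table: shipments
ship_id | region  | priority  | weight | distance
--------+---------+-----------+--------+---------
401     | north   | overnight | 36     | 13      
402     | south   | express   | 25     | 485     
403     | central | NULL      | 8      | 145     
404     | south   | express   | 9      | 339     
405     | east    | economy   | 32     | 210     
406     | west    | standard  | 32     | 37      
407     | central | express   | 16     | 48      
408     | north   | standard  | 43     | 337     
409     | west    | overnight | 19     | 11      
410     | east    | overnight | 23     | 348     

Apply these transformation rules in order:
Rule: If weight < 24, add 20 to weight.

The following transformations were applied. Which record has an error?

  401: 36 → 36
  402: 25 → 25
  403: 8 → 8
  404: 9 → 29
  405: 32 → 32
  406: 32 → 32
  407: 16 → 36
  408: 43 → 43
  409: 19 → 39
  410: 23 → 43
Record 403 has an error. The correct transformed value should be 28, not 8.

Step 1: Check each record against the rule
Step 2: Record 403 has weight = 8
Step 3: Since 8 < 24, the bonus should have been applied
Step 4: Correct value = 28, but claimed value = 8
Conclusion: Record 403 has the error.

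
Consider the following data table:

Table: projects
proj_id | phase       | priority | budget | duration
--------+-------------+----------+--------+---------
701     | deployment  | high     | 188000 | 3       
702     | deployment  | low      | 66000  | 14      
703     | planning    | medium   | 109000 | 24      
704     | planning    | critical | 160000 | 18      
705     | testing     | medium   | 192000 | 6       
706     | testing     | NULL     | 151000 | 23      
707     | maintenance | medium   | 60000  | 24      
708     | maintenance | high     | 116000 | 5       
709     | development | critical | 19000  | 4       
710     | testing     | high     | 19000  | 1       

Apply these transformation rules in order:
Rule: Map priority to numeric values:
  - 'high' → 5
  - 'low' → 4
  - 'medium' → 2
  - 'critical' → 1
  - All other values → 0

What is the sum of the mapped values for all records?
27

Step 1: Apply mapping to each record
Step 2: Count by status:
  'high': 3 records × 5 = 15
  'low': 1 records × 4 = 4
  'medium': 3 records × 2 = 6
  'critical': 2 records × 1 = 2
Step 3: Sum all mapped values = 27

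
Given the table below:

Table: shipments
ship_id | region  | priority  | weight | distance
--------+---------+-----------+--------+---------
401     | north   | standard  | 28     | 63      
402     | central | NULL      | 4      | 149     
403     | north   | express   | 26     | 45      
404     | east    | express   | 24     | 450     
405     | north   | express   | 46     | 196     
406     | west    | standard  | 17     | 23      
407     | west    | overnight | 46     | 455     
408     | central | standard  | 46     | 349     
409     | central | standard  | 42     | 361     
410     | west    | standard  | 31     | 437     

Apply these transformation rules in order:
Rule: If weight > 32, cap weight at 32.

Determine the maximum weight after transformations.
32

Step 1: Original maximum weight = 46
Step 2: Apply cap at 32
Step 3: 4 records had weight > 32 and were capped
Step 4: Maximum after transformation = 32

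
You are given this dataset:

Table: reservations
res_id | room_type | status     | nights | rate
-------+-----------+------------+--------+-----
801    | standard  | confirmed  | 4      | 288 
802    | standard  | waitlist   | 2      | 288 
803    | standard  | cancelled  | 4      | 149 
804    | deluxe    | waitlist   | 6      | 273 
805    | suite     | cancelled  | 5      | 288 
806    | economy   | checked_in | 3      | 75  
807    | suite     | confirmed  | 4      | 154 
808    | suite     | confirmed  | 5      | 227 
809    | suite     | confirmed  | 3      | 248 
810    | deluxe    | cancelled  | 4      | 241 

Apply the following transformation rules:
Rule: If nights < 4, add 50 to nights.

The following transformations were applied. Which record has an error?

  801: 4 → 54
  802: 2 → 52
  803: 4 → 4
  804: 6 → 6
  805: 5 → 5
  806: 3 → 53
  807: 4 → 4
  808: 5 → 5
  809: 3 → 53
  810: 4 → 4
Record 801 has an error. The correct transformed value should be 4, not 54.

Step 1: Check each record against the rule
Step 2: Record 801 has nights = 4
Step 3: Since 4 >= 4, the bonus should not have been applied
Step 4: Correct value = 4, but claimed value = 54
Conclusion: Record 801 has the error.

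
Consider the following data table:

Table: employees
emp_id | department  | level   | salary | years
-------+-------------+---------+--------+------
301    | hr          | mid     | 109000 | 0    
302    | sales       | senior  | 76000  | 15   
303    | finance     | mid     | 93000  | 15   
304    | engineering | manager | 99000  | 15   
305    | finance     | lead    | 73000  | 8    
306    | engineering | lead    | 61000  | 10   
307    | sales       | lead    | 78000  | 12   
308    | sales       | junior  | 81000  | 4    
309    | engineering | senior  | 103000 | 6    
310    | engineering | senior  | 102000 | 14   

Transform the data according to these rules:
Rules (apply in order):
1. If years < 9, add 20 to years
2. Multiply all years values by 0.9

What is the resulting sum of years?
161.1

Step 1: Apply Rule 1 - Add 20 to records with years < 9
  - 4 records affected: 18 + (4 × 20) = 98
  - Unaffected records: 81
  - Sum after Rule 1: 179
Step 2: Apply Rule 2 - Multiply all by 0.9
  - 179 × 0.9 = 161.1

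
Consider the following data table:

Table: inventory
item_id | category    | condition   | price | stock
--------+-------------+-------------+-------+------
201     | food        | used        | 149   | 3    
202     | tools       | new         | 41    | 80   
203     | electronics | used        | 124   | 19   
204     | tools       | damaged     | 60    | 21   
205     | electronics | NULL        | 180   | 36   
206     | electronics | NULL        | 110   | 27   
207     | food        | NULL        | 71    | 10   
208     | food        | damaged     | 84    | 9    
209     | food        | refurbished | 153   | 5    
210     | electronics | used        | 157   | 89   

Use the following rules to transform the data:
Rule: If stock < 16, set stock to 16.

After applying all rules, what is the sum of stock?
336

Step 1: 4 records have stock < 16
Step 2: These records originally summed to 27
Step 3: After setting to minimum: 4 × 16 = 64
Step 4: Unaffected records sum: 272
Step 5: Final sum = 64 + 272 = 336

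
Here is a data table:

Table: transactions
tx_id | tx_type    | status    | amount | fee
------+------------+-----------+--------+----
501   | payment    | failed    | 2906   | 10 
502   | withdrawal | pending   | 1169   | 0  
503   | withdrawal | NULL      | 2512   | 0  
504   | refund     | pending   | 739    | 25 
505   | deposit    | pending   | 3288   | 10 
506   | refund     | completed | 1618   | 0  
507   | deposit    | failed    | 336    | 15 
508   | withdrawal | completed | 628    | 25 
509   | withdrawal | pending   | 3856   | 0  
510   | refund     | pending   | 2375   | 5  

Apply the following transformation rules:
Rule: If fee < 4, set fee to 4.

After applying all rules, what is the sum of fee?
106

Step 1: 4 records have fee < 4
Step 2: These records originally summed to 0
Step 3: After setting to minimum: 4 × 4 = 16
Step 4: Unaffected records sum: 90
Step 5: Final sum = 16 + 90 = 106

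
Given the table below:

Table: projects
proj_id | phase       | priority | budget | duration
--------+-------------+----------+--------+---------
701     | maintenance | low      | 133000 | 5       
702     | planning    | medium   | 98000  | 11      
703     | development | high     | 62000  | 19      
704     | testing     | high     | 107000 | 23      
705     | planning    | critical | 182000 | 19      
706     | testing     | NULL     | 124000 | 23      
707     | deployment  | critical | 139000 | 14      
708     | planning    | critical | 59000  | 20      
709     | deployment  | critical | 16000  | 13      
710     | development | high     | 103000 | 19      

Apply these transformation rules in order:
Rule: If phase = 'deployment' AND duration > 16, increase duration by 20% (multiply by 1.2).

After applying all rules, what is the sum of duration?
166

Step 1: Find records where phase = 'deployment' AND duration > 16
Step 2: 0 records match, summing to 0
Step 3: After multiplier: 0 × 1.2 = 0.0
Step 4: Unaffected records sum: 166
Step 5: Final sum = 0.0 + 166 = 166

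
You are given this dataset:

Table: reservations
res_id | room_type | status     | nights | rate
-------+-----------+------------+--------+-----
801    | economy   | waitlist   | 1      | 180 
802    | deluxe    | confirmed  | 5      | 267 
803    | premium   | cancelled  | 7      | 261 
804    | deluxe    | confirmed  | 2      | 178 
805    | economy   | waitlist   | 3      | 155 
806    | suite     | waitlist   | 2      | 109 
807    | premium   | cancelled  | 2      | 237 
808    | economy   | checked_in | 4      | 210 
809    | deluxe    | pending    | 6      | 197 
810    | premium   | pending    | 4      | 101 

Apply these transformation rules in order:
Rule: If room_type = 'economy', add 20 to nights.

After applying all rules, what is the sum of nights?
96

Step 1: Count records where room_type = 'economy': 3
Step 2: Total bonus added: 3 × 20 = 60
Step 3: Original sum of nights: 36
Step 4: Final sum = 36 + 60 = 96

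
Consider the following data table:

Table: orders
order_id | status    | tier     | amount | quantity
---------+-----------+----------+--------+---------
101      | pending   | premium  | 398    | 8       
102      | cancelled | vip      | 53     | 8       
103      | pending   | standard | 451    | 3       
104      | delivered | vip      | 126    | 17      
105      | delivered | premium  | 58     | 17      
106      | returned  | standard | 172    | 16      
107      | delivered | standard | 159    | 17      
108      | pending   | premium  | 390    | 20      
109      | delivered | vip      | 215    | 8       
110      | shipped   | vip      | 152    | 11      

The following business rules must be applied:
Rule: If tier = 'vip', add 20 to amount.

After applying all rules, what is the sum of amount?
2254

Step 1: Count records where tier = 'vip': 4
Step 2: Total bonus added: 4 × 20 = 80
Step 3: Original sum of amount: 2174
Step 4: Final sum = 2174 + 80 = 2254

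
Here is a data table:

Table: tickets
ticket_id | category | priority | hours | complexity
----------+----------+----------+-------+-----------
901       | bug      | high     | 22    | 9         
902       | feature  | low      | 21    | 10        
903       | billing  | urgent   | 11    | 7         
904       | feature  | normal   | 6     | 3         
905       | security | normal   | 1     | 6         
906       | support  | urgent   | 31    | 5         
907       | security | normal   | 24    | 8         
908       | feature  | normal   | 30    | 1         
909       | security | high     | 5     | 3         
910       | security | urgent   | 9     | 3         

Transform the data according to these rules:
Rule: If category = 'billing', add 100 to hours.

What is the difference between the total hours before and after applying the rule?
100

Step 1: Original sum of hours = 160
Step 2: 1 records have category = 'billing'
Step 3: Each affected record changes by 100
Step 4: Total change = 1 × 100 = 100
Step 5: New sum = 160 + 100 = 260
Step 6: Difference = |260 - 160| = 100
        (Sum increased by 100)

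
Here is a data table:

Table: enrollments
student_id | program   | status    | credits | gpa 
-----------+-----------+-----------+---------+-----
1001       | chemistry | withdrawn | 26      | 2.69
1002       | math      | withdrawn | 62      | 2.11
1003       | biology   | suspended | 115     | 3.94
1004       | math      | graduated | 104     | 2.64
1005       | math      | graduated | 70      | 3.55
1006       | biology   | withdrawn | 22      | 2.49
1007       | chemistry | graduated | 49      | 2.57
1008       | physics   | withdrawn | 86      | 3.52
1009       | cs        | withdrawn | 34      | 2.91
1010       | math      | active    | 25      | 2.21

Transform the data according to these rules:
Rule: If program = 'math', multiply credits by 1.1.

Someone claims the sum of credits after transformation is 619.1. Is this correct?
Yes, the result is correct.

Step 1: Calculate the correct sum after transformation
Step 2: Apply multiplier 1.1 to records where program = 'math'
Step 3: Correct result = 619.1
Step 4: Claimed result = 619.1
Step 5: 619.1 = 619.1 ✓
Conclusion: The claimed result is correct.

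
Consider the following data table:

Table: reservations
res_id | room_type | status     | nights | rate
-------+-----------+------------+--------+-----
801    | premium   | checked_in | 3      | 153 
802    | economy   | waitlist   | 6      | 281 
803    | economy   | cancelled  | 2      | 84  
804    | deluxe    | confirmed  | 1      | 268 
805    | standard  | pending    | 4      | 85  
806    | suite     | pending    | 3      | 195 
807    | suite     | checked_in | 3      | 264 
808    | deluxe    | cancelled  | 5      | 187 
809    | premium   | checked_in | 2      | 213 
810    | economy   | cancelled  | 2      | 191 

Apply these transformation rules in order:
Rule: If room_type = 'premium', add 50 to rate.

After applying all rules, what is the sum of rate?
2021

Step 1: Count records where room_type = 'premium': 2
Step 2: Total bonus added: 2 × 50 = 100
Step 3: Original sum of rate: 1921
Step 4: Final sum = 1921 + 100 = 2021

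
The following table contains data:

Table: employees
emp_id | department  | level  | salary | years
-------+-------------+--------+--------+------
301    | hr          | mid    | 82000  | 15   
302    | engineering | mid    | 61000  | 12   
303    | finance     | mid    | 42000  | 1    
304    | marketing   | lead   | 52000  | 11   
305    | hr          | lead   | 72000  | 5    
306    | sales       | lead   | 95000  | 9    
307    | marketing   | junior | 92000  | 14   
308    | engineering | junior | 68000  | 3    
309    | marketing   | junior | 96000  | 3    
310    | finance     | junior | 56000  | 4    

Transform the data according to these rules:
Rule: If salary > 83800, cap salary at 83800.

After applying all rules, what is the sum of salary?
684400

Step 1: 3 records have salary > 83800
Step 2: These records originally summed to 283000
Step 3: After capping: 3 × 83800 = 251400
Step 4: Unaffected records sum: 433000
Step 5: Final sum = 251400 + 433000 = 684400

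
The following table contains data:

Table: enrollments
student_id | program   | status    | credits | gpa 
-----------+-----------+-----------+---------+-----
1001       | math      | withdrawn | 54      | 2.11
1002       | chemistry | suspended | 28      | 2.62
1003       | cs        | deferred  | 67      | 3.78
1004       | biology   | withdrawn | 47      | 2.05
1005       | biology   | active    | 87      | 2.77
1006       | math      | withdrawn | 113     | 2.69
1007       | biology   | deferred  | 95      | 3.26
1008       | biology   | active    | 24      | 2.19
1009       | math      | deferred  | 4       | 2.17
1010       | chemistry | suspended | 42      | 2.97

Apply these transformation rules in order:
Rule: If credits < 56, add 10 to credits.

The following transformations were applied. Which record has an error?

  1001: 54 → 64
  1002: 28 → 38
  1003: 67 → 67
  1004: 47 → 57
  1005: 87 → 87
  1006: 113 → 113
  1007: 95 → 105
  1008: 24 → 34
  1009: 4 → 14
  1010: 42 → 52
Record 1007 has an error. The correct transformed value should be 95, not 105.

Step 1: Check each record against the rule
Step 2: Record 1007 has credits = 95
Step 3: Since 95 >= 56, the bonus should not have been applied
Step 4: Correct value = 95, but claimed value = 105
Conclusion: Record 1007 has the error.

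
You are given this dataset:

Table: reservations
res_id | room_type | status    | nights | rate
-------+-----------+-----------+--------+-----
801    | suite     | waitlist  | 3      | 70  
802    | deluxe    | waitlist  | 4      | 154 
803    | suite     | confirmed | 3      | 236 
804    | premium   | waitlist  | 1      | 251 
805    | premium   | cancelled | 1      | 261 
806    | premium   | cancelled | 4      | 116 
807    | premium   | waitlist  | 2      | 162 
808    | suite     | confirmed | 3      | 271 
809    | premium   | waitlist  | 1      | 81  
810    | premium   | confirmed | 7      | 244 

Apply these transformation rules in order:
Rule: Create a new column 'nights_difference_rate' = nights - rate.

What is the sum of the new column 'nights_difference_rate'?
-1817

Step 1: For each record, compute nights - rate
Example calculations:
  3 - 70 = -67
  4 - 154 = -150
  3 - 236 = -233
  ...
Step 2: Sum all derived values
Step 3: Total = -1817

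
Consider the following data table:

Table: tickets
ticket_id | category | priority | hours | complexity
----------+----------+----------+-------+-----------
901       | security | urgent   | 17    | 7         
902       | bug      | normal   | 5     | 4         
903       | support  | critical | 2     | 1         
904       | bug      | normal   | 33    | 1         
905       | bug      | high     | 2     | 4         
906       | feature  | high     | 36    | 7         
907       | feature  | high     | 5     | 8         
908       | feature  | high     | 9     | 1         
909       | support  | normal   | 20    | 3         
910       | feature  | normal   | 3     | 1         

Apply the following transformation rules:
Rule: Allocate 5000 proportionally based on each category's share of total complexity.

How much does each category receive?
bug: 1216.22, feature: 2297.3, security: 945.95, support: 540.54

Step 1: Calculate total complexity = 37
Step 2: Calculate each category's proportion:
  bug: 9/37 = 24.32% → 1216.22
  feature: 17/37 = 45.95% → 2297.3
  security: 7/37 = 18.92% → 945.95
  support: 4/37 = 10.81% → 540.54
Step 3: Verify: sum of allocations ≈ 5000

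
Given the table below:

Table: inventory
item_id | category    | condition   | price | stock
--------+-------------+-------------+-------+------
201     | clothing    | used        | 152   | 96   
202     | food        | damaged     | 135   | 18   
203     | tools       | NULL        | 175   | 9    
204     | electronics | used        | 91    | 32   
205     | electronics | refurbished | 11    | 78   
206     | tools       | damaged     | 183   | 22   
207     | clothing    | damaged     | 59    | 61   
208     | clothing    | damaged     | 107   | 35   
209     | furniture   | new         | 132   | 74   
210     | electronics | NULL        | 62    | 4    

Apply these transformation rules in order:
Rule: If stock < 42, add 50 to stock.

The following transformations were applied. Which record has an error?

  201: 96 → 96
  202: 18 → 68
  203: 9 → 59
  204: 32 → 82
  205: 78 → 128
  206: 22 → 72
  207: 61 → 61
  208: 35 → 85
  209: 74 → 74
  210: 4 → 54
Record 205 has an error. The correct transformed value should be 78, not 128.

Step 1: Check each record against the rule
Step 2: Record 205 has stock = 78
Step 3: Since 78 >= 42, the bonus should not have been applied
Step 4: Correct value = 78, but claimed value = 128
Conclusion: Record 205 has the error.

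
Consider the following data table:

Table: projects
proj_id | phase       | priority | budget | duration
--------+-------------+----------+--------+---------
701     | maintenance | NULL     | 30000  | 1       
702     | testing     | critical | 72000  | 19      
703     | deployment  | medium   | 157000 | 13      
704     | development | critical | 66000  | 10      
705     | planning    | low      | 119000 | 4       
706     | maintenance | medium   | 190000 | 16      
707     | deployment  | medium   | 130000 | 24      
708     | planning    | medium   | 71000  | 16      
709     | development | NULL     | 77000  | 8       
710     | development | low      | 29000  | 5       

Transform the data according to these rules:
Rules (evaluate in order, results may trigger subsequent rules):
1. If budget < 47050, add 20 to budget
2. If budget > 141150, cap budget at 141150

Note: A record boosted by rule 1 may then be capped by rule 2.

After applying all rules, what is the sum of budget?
876340

Step 1: Apply rule 1 to records with budget < 47050
  - 2 records get bonus of 20
  - Of these, 0 records then exceed 141150 and get capped
Step 2: Apply rule 2 to records with budget > 141150
  - 2 records (original) are capped
Step 3: Calculate final sum = 876340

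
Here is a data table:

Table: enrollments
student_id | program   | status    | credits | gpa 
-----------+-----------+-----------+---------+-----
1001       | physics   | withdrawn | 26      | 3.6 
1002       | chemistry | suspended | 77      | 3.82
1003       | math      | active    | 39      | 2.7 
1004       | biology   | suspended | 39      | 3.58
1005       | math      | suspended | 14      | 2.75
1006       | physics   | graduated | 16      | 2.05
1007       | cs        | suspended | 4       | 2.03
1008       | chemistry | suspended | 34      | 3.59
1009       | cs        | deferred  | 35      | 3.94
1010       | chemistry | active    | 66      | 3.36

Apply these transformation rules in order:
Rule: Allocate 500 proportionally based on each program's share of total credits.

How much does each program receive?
biology: 55.71, chemistry: 252.86, cs: 55.71, math: 75.71, physics: 60.0

Step 1: Calculate total credits = 350
Step 2: Calculate each program's proportion:
  biology: 39/350 = 11.14% → 55.71
  chemistry: 177/350 = 50.57% → 252.86
  cs: 39/350 = 11.14% → 55.71
  math: 53/350 = 15.14% → 75.71
  physics: 42/350 = 12.00% → 60.0
Step 3: Verify: sum of allocations ≈ 500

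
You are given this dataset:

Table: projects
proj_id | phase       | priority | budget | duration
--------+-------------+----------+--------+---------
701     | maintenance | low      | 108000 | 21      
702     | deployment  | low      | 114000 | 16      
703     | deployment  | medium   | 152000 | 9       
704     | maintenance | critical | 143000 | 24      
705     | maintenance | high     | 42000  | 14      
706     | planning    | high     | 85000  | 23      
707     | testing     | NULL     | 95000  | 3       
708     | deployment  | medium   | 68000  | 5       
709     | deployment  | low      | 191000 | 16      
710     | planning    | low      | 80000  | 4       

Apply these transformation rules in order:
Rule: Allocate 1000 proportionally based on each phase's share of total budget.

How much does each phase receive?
deployment: 487.01, maintenance: 271.8, planning: 153.06, testing: 88.13

Step 1: Calculate total budget = 1078000
Step 2: Calculate each phase's proportion:
  deployment: 525000/1078000 = 48.70% → 487.01
  maintenance: 293000/1078000 = 27.18% → 271.8
  planning: 165000/1078000 = 15.31% → 153.06
  testing: 95000/1078000 = 8.81% → 88.13
Step 3: Verify: sum of allocations ≈ 1000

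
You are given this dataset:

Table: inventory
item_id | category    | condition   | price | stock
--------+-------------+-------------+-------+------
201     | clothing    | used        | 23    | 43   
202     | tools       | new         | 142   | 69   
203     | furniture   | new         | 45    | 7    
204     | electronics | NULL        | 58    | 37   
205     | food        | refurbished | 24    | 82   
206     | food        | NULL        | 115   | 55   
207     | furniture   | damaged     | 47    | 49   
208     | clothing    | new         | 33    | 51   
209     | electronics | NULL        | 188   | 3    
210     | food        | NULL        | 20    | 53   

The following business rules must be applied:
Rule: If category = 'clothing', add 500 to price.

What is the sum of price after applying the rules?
1695

Step 1: Count records where category = 'clothing': 2
Step 2: Total bonus added: 2 × 500 = 1000
Step 3: Original sum of price: 695
Step 4: Final sum = 695 + 1000 = 1695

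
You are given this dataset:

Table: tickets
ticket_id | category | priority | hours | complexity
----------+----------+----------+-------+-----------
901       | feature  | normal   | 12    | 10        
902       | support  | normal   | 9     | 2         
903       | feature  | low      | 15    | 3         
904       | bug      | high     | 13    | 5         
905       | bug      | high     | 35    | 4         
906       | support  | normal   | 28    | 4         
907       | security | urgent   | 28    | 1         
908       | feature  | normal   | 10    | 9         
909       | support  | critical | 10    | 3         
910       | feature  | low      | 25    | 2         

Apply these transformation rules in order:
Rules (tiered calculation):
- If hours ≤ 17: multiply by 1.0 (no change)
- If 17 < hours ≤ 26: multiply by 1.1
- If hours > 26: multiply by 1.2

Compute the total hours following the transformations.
205.7

Step 1: Tier 1 (hours ≤ 17): 6 records, sum = 69 × 1.0 = 69.0
Step 2: Tier 2 (17 < hours ≤ 26): 1 records, sum = 25 × 1.1 = 27.5
Step 3: Tier 3 (hours > 26): 3 records, sum = 91 × 1.2 = 109.2
Step 4: Final sum = 69.0 + 27.5 + 109.2 = 205.7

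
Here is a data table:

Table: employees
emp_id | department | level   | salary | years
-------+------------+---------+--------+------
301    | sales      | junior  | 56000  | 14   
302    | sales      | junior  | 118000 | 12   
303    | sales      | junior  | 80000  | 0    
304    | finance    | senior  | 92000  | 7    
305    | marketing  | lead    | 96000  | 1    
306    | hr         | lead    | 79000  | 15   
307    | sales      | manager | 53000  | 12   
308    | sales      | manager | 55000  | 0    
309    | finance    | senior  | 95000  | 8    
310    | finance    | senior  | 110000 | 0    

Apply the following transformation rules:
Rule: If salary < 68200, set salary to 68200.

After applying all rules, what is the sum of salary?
874600

Step 1: 3 records have salary < 68200
Step 2: These records originally summed to 164000
Step 3: After setting to minimum: 3 × 68200 = 204600
Step 4: Unaffected records sum: 670000
Step 5: Final sum = 204600 + 670000 = 874600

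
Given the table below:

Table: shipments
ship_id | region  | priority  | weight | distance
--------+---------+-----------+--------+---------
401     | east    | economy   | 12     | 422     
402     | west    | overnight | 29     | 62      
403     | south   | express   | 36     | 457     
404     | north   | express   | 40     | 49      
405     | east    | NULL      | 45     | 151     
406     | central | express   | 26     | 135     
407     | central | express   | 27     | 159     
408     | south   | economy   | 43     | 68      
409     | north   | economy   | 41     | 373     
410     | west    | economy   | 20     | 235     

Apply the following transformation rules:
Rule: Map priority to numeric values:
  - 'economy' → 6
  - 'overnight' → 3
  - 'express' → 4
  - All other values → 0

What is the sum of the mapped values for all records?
43

Step 1: Apply mapping to each record
Step 2: Count by status:
  'economy': 4 records × 6 = 24
  'overnight': 1 records × 3 = 3
  'express': 4 records × 4 = 16
Step 3: Sum all mapped values = 43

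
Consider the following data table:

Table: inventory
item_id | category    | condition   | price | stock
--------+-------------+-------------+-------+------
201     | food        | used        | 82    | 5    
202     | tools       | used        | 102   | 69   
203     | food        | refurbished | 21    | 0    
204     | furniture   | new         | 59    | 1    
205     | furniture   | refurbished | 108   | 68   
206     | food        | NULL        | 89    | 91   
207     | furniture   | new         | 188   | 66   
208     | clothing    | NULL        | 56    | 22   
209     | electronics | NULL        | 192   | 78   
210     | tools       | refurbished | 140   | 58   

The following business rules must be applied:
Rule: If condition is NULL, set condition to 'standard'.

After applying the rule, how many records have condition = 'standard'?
3

Step 1: Count records where condition IS NULL
Step 2: Found 3 records with NULL condition
Step 3: These records will have condition set to 'standard'
Step 4: Records already having condition = 'standard': 0
Step 5: Answer: 3 + 0 = 3 records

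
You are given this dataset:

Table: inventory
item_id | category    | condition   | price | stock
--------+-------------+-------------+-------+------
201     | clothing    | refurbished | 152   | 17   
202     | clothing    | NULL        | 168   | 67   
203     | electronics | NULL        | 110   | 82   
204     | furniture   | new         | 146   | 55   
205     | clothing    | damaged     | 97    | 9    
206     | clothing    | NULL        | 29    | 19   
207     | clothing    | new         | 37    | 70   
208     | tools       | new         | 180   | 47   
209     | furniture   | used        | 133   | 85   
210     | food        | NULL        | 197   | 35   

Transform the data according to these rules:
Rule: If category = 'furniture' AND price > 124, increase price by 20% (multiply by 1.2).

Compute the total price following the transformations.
1304.8

Step 1: Find records where category = 'furniture' AND price > 124
Step 2: 2 records match, summing to 279
Step 3: After multiplier: 279 × 1.2 = 334.8
Step 4: Unaffected records sum: 970
Step 5: Final sum = 334.8 + 970 = 1304.8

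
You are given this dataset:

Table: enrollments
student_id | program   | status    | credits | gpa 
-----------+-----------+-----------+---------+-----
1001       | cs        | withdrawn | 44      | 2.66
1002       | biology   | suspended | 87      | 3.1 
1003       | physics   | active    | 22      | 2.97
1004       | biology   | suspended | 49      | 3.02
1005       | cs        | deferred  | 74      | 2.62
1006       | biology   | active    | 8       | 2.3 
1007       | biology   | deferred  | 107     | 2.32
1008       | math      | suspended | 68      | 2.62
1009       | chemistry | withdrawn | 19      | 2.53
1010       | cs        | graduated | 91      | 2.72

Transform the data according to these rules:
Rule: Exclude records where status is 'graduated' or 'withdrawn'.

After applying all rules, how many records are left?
7

Step 1: Count records to exclude
  - 1 (graduated) + 2 (withdrawn) = 3 records
Step 2: Total records: 10
Step 3: Remaining = 10 - 3 = 7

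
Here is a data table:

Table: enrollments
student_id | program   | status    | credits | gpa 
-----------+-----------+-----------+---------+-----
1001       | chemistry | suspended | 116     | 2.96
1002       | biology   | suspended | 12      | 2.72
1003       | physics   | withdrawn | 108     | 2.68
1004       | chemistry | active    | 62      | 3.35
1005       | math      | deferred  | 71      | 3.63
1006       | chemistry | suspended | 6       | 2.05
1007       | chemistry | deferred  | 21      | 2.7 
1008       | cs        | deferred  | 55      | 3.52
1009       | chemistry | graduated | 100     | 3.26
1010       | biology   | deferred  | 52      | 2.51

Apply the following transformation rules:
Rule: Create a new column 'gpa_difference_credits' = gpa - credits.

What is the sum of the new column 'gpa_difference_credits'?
-573.62

Step 1: For each record, compute gpa - credits
Example calculations:
  2.96 - 116 = -113.04
  2.72 - 12 = -9.28
  2.68 - 108 = -105.32
  ...
Step 2: Sum all derived values
Step 3: Total = -573.62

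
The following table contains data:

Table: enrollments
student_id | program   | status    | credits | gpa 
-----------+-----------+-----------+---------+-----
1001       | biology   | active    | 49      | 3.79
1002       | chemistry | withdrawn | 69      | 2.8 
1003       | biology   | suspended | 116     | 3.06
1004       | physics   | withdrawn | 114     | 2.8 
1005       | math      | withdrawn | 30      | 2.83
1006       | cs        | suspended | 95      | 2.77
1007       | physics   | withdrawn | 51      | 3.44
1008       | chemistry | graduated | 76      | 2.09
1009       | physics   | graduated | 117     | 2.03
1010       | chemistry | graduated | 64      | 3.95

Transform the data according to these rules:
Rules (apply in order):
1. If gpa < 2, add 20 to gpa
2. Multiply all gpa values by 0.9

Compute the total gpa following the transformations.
26.6

Step 1: Apply Rule 1 - Add 20 to records with gpa < 2
  - 0 records affected: 0 + (0 × 20) = 0
  - Unaffected records: 29.56
  - Sum after Rule 1: 29.56
Step 2: Apply Rule 2 - Multiply all by 0.9
  - 29.56 × 0.9 = 26.6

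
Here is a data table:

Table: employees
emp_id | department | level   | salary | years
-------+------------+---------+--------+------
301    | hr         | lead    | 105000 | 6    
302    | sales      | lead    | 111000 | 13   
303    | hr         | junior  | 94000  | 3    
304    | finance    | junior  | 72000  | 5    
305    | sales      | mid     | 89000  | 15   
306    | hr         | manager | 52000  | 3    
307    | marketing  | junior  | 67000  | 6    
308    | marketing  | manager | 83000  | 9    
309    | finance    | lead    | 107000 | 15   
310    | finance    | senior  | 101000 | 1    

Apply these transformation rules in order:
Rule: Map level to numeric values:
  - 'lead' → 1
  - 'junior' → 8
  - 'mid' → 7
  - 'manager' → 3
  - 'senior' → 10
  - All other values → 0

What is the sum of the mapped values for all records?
50

Step 1: Apply mapping to each record
Step 2: Count by status:
  'lead': 3 records × 1 = 3
  'junior': 3 records × 8 = 24
  'mid': 1 records × 7 = 7
  'manager': 2 records × 3 = 6
  'senior': 1 records × 10 = 10
Step 3: Sum all mapped values = 50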